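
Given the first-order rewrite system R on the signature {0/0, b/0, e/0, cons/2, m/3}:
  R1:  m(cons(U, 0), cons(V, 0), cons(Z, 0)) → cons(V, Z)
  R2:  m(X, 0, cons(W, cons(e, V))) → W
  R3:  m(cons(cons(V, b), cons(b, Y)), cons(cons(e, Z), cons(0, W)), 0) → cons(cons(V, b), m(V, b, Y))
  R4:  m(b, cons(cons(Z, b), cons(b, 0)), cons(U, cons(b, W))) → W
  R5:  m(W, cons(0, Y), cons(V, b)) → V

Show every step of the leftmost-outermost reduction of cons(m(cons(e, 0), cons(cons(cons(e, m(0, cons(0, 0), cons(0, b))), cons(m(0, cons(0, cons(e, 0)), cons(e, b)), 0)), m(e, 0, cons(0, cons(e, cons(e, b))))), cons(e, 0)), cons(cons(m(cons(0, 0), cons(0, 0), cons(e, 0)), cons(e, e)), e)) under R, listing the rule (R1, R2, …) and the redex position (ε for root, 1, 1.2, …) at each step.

cons(cons(cons(cons(e, 0), cons(e, 0)), e), cons(cons(cons(0, e), cons(e, e)), e))

1. cons(m(cons(e, 0), cons(cons(cons(e, m(0, cons(0, 0), cons(0, b))), cons(m(0, cons(0, cons(e, 0)), cons(e, b)), 0)), m(e, 0, cons(0, cons(e, cons(e, b))))), cons(e, 0)), cons(cons(m(cons(0, 0), cons(0, 0), cons(e, 0)), cons(e, e)), e))  →  cons(m(cons(e, 0), cons(cons(cons(e, 0), cons(m(0, cons(0, cons(e, 0)), cons(e, b)), 0)), m(e, 0, cons(0, cons(e, cons(e, b))))), cons(e, 0)), cons(cons(m(cons(0, 0), cons(0, 0), cons(e, 0)), cons(e, e)), e))   [R5 at 1.2.1.1.2]
2. cons(m(cons(e, 0), cons(cons(cons(e, 0), cons(m(0, cons(0, cons(e, 0)), cons(e, b)), 0)), m(e, 0, cons(0, cons(e, cons(e, b))))), cons(e, 0)), cons(cons(m(cons(0, 0), cons(0, 0), cons(e, 0)), cons(e, e)), e))  →  cons(m(cons(e, 0), cons(cons(cons(e, 0), cons(e, 0)), m(e, 0, cons(0, cons(e, cons(e, b))))), cons(e, 0)), cons(cons(m(cons(0, 0), cons(0, 0), cons(e, 0)), cons(e, e)), e))   [R5 at 1.2.1.2.1]
3. cons(m(cons(e, 0), cons(cons(cons(e, 0), cons(e, 0)), m(e, 0, cons(0, cons(e, cons(e, b))))), cons(e, 0)), cons(cons(m(cons(0, 0), cons(0, 0), cons(e, 0)), cons(e, e)), e))  →  cons(m(cons(e, 0), cons(cons(cons(e, 0), cons(e, 0)), 0), cons(e, 0)), cons(cons(m(cons(0, 0), cons(0, 0), cons(e, 0)), cons(e, e)), e))   [R2 at 1.2.2]
4. cons(m(cons(e, 0), cons(cons(cons(e, 0), cons(e, 0)), 0), cons(e, 0)), cons(cons(m(cons(0, 0), cons(0, 0), cons(e, 0)), cons(e, e)), e))  →  cons(cons(cons(cons(e, 0), cons(e, 0)), e), cons(cons(m(cons(0, 0), cons(0, 0), cons(e, 0)), cons(e, e)), e))   [R1 at 1]
5. cons(cons(cons(cons(e, 0), cons(e, 0)), e), cons(cons(m(cons(0, 0), cons(0, 0), cons(e, 0)), cons(e, e)), e))  →  cons(cons(cons(cons(e, 0), cons(e, 0)), e), cons(cons(cons(0, e), cons(e, e)), e))   [R1 at 2.1.1]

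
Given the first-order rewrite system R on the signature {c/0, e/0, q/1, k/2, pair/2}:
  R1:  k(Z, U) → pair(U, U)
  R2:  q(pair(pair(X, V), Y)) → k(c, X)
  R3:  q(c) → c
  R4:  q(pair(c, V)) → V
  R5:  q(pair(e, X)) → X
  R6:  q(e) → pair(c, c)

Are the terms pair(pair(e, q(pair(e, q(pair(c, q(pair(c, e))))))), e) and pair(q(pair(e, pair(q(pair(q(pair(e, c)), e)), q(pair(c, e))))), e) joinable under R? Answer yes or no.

Reduce t₁ = pair(pair(e, q(pair(e, q(pair(c, q(pair(c, e))))))), e):
1. pair(pair(e, q(pair(e, q(pair(c, q(pair(c, e))))))), e)  →  pair(pair(e, q(pair(c, q(pair(c, e))))), e)   [R5 at 1.2]
2. pair(pair(e, q(pair(c, q(pair(c, e))))), e)  →  pair(pair(e, q(pair(c, e))), e)   [R4 at 1.2]
3. pair(pair(e, q(pair(c, e))), e)  →  pair(pair(e, e), e)   [R4 at 1.2]

Reduce t₂ = pair(q(pair(e, pair(q(pair(q(pair(e, c)), e)), q(pair(c, e))))), e):
1. pair(q(pair(e, pair(q(pair(q(pair(e, c)), e)), q(pair(c, e))))), e)  →  pair(pair(q(pair(q(pair(e, c)), e)), q(pair(c, e))), e)   [R5 at 1]
2. pair(pair(q(pair(q(pair(e, c)), e)), q(pair(c, e))), e)  →  pair(pair(q(pair(c, e)), q(pair(c, e))), e)   [R5 at 1.1.1.1]
3. pair(pair(q(pair(c, e)), q(pair(c, e))), e)  →  pair(pair(e, q(pair(c, e))), e)   [R4 at 1.1]
4. pair(pair(e, q(pair(c, e))), e)  →  pair(pair(e, e), e)   [R4 at 1.2]

yes — NF(t₁) = pair(pair(e, e), e), NF(t₂) = pair(pair(e, e), e)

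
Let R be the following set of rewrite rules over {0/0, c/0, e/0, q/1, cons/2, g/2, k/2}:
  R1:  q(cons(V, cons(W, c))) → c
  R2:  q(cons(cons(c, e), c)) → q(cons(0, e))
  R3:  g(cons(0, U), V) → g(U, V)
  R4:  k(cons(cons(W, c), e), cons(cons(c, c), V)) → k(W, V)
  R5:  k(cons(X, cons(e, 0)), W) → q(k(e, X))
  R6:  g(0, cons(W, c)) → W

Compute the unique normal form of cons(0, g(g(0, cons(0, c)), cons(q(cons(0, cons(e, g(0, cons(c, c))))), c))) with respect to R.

cons(0, c)

1. cons(0, g(g(0, cons(0, c)), cons(q(cons(0, cons(e, g(0, cons(c, c))))), c)))  →  cons(0, g(0, cons(q(cons(0, cons(e, g(0, cons(c, c))))), c)))   [R6 at 2.1]
2. cons(0, g(0, cons(q(cons(0, cons(e, g(0, cons(c, c))))), c)))  →  cons(0, q(cons(0, cons(e, g(0, cons(c, c))))))   [R6 at 2]
3. cons(0, q(cons(0, cons(e, g(0, cons(c, c))))))  →  cons(0, q(cons(0, cons(e, c))))   [R6 at 2.1.2.2]
4. cons(0, q(cons(0, cons(e, c))))  →  cons(0, c)   [R1 at 2]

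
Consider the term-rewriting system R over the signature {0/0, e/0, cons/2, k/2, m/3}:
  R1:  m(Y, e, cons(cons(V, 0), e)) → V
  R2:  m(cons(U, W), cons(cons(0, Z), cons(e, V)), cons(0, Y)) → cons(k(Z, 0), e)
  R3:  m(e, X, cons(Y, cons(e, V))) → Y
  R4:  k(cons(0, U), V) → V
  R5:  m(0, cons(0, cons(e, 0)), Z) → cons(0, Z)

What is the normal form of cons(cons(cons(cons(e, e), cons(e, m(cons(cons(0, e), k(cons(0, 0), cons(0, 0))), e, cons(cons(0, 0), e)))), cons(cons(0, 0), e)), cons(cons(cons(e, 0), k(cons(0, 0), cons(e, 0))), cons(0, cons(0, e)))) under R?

1. cons(cons(cons(cons(e, e), cons(e, m(cons(cons(0, e), k(cons(0, 0), cons(0, 0))), e, cons(cons(0, 0), e)))), cons(cons(0, 0), e)), cons(cons(cons(e, 0), k(cons(0, 0), cons(e, 0))), cons(0, cons(0, e))))  →  cons(cons(cons(cons(e, e), cons(e, 0)), cons(cons(0, 0), e)), cons(cons(cons(e, 0), k(cons(0, 0), cons(e, 0))), cons(0, cons(0, e))))   [R1 at 1.1.2.2]
2. cons(cons(cons(cons(e, e), cons(e, 0)), cons(cons(0, 0), e)), cons(cons(cons(e, 0), k(cons(0, 0), cons(e, 0))), cons(0, cons(0, e))))  →  cons(cons(cons(cons(e, e), cons(e, 0)), cons(cons(0, 0), e)), cons(cons(cons(e, 0), cons(e, 0)), cons(0, cons(0, e))))   [R4 at 2.1.2]

cons(cons(cons(cons(e, e), cons(e, 0)), cons(cons(0, 0), e)), cons(cons(cons(e, 0), cons(e, 0)), cons(0, cons(0, e))))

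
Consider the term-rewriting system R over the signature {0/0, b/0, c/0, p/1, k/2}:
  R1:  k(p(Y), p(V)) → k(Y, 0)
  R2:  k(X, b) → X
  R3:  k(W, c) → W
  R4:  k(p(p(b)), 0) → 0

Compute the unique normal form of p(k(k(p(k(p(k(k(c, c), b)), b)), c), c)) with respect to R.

p(p(p(c)))

1. p(k(k(p(k(p(k(k(c, c), b)), b)), c), c))  →  p(k(p(k(p(k(k(c, c), b)), b)), c))   [R3 at 1]
2. p(k(p(k(p(k(k(c, c), b)), b)), c))  →  p(p(k(p(k(k(c, c), b)), b)))   [R3 at 1]
3. p(p(k(p(k(k(c, c), b)), b)))  →  p(p(p(k(k(c, c), b))))   [R2 at 1.1]
4. p(p(p(k(k(c, c), b))))  →  p(p(p(k(c, c))))   [R2 at 1.1.1]
5. p(p(p(k(c, c))))  →  p(p(p(c)))   [R3 at 1.1.1]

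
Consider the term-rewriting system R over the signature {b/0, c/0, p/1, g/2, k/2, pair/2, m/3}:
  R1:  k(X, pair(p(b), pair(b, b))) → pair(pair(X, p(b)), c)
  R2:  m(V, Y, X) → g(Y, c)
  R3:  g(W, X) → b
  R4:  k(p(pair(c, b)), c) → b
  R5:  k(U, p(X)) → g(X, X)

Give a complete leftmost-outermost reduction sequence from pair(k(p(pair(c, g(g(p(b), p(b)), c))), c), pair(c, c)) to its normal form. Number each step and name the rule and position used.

1. pair(k(p(pair(c, g(g(p(b), p(b)), c))), c), pair(c, c))  →  pair(k(p(pair(c, b)), c), pair(c, c))   [R3 at 1.1.1.2]
2. pair(k(p(pair(c, b)), c), pair(c, c))  →  pair(b, pair(c, c))   [R4 at 1]

pair(b, pair(c, c))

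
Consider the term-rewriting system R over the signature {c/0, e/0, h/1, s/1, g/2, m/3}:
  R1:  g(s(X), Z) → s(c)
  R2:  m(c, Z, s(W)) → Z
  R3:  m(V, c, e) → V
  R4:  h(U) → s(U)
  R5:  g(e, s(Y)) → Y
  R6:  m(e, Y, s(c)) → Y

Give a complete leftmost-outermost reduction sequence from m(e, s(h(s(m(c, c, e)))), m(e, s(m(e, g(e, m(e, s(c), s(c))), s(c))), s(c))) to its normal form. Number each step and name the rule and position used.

s(s(s(c)))

1. m(e, s(h(s(m(c, c, e)))), m(e, s(m(e, g(e, m(e, s(c), s(c))), s(c))), s(c)))  →  m(e, s(s(s(m(c, c, e)))), m(e, s(m(e, g(e, m(e, s(c), s(c))), s(c))), s(c)))   [R4 at 2.1]
2. m(e, s(s(s(m(c, c, e)))), m(e, s(m(e, g(e, m(e, s(c), s(c))), s(c))), s(c)))  →  m(e, s(s(s(c))), m(e, s(m(e, g(e, m(e, s(c), s(c))), s(c))), s(c)))   [R3 at 2.1.1.1]
3. m(e, s(s(s(c))), m(e, s(m(e, g(e, m(e, s(c), s(c))), s(c))), s(c)))  →  m(e, s(s(s(c))), s(m(e, g(e, m(e, s(c), s(c))), s(c))))   [R6 at 3]
4. m(e, s(s(s(c))), s(m(e, g(e, m(e, s(c), s(c))), s(c))))  →  m(e, s(s(s(c))), s(g(e, m(e, s(c), s(c)))))   [R6 at 3.1]
5. m(e, s(s(s(c))), s(g(e, m(e, s(c), s(c)))))  →  m(e, s(s(s(c))), s(g(e, s(c))))   [R6 at 3.1.2]
6. m(e, s(s(s(c))), s(g(e, s(c))))  →  m(e, s(s(s(c))), s(c))   [R5 at 3.1]
7. m(e, s(s(s(c))), s(c))  →  s(s(s(c)))   [R6 at ε]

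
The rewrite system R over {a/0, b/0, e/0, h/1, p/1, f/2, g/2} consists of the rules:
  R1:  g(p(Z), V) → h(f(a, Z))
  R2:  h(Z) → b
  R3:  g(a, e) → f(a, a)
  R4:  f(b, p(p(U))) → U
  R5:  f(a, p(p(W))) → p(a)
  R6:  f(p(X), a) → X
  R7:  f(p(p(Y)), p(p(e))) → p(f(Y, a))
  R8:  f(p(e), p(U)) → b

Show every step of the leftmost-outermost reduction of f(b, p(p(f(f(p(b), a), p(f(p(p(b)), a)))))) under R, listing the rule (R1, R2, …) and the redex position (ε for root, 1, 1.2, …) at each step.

b

1. f(b, p(p(f(f(p(b), a), p(f(p(p(b)), a))))))  →  f(f(p(b), a), p(f(p(p(b)), a)))   [R4 at ε]
2. f(f(p(b), a), p(f(p(p(b)), a)))  →  f(b, p(f(p(p(b)), a)))   [R6 at 1]
3. f(b, p(f(p(p(b)), a)))  →  f(b, p(p(b)))   [R6 at 2.1]
4. f(b, p(p(b)))  →  b   [R4 at ε]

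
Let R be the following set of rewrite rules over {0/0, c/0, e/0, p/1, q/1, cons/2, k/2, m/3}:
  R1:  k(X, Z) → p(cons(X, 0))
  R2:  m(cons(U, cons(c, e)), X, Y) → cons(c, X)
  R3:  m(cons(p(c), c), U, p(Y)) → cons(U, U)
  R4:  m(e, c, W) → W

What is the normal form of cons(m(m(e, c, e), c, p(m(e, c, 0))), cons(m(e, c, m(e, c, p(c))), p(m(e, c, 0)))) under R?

cons(p(0), cons(p(c), p(0)))

1. cons(m(m(e, c, e), c, p(m(e, c, 0))), cons(m(e, c, m(e, c, p(c))), p(m(e, c, 0))))  →  cons(m(e, c, p(m(e, c, 0))), cons(m(e, c, m(e, c, p(c))), p(m(e, c, 0))))   [R4 at 1.1]
2. cons(m(e, c, p(m(e, c, 0))), cons(m(e, c, m(e, c, p(c))), p(m(e, c, 0))))  →  cons(p(m(e, c, 0)), cons(m(e, c, m(e, c, p(c))), p(m(e, c, 0))))   [R4 at 1]
3. cons(p(m(e, c, 0)), cons(m(e, c, m(e, c, p(c))), p(m(e, c, 0))))  →  cons(p(0), cons(m(e, c, m(e, c, p(c))), p(m(e, c, 0))))   [R4 at 1.1]
4. cons(p(0), cons(m(e, c, m(e, c, p(c))), p(m(e, c, 0))))  →  cons(p(0), cons(m(e, c, p(c)), p(m(e, c, 0))))   [R4 at 2.1]
5. cons(p(0), cons(m(e, c, p(c)), p(m(e, c, 0))))  →  cons(p(0), cons(p(c), p(m(e, c, 0))))   [R4 at 2.1]
6. cons(p(0), cons(p(c), p(m(e, c, 0))))  →  cons(p(0), cons(p(c), p(0)))   [R4 at 2.2.1]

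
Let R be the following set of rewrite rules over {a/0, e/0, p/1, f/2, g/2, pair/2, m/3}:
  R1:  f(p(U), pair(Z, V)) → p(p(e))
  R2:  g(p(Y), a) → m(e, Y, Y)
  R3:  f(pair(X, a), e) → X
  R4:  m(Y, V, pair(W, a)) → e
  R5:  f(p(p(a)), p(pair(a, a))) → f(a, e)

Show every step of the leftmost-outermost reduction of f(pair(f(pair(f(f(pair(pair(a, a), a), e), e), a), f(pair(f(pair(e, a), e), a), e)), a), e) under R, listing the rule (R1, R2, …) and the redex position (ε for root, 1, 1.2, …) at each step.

a

1. f(pair(f(pair(f(f(pair(pair(a, a), a), e), e), a), f(pair(f(pair(e, a), e), a), e)), a), e)  →  f(pair(f(f(pair(pair(a, a), a), e), e), a), f(pair(f(pair(e, a), e), a), e))   [R3 at ε]
2. f(pair(f(f(pair(pair(a, a), a), e), e), a), f(pair(f(pair(e, a), e), a), e))  →  f(pair(f(pair(a, a), e), a), f(pair(f(pair(e, a), e), a), e))   [R3 at 1.1.1]
3. f(pair(f(pair(a, a), e), a), f(pair(f(pair(e, a), e), a), e))  →  f(pair(a, a), f(pair(f(pair(e, a), e), a), e))   [R3 at 1.1]
4. f(pair(a, a), f(pair(f(pair(e, a), e), a), e))  →  f(pair(a, a), f(pair(e, a), e))   [R3 at 2]
5. f(pair(a, a), f(pair(e, a), e))  →  f(pair(a, a), e)   [R3 at 2]
6. f(pair(a, a), e)  →  a   [R3 at ε]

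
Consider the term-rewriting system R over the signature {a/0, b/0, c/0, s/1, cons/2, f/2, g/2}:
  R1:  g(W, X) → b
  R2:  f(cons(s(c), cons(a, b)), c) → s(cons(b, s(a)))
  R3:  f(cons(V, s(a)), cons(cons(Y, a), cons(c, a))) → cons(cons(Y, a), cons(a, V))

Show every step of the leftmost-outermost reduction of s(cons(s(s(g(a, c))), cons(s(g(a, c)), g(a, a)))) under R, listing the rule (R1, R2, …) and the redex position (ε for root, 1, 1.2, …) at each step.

1. s(cons(s(s(g(a, c))), cons(s(g(a, c)), g(a, a))))  →  s(cons(s(s(b)), cons(s(g(a, c)), g(a, a))))   [R1 at 1.1.1.1]
2. s(cons(s(s(b)), cons(s(g(a, c)), g(a, a))))  →  s(cons(s(s(b)), cons(s(b), g(a, a))))   [R1 at 1.2.1.1]
3. s(cons(s(s(b)), cons(s(b), g(a, a))))  →  s(cons(s(s(b)), cons(s(b), b)))   [R1 at 1.2.2]

s(cons(s(s(b)), cons(s(b), b)))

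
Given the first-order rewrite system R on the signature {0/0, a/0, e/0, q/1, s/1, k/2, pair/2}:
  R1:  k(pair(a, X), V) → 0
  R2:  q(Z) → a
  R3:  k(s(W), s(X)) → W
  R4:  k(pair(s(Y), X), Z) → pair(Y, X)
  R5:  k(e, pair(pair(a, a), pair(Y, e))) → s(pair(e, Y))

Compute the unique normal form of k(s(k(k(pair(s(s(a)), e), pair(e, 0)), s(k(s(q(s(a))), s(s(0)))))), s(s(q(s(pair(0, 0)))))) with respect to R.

pair(a, e)

1. k(s(k(k(pair(s(s(a)), e), pair(e, 0)), s(k(s(q(s(a))), s(s(0)))))), s(s(q(s(pair(0, 0))))))  →  k(k(pair(s(s(a)), e), pair(e, 0)), s(k(s(q(s(a))), s(s(0)))))   [R3 at ε]
2. k(k(pair(s(s(a)), e), pair(e, 0)), s(k(s(q(s(a))), s(s(0)))))  →  k(pair(s(a), e), s(k(s(q(s(a))), s(s(0)))))   [R4 at 1]
3. k(pair(s(a), e), s(k(s(q(s(a))), s(s(0)))))  →  pair(a, e)   [R4 at ε]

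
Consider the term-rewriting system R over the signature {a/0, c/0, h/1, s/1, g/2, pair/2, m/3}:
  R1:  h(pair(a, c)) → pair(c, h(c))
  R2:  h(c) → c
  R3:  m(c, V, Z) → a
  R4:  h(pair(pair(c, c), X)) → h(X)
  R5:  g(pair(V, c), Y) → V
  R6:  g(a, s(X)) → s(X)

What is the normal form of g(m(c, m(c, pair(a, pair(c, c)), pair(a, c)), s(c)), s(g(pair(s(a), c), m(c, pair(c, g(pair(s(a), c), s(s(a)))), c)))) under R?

s(s(a))

1. g(m(c, m(c, pair(a, pair(c, c)), pair(a, c)), s(c)), s(g(pair(s(a), c), m(c, pair(c, g(pair(s(a), c), s(s(a)))), c))))  →  g(a, s(g(pair(s(a), c), m(c, pair(c, g(pair(s(a), c), s(s(a)))), c))))   [R3 at 1]
2. g(a, s(g(pair(s(a), c), m(c, pair(c, g(pair(s(a), c), s(s(a)))), c))))  →  s(g(pair(s(a), c), m(c, pair(c, g(pair(s(a), c), s(s(a)))), c)))   [R6 at ε]
3. s(g(pair(s(a), c), m(c, pair(c, g(pair(s(a), c), s(s(a)))), c)))  →  s(s(a))   [R5 at 1]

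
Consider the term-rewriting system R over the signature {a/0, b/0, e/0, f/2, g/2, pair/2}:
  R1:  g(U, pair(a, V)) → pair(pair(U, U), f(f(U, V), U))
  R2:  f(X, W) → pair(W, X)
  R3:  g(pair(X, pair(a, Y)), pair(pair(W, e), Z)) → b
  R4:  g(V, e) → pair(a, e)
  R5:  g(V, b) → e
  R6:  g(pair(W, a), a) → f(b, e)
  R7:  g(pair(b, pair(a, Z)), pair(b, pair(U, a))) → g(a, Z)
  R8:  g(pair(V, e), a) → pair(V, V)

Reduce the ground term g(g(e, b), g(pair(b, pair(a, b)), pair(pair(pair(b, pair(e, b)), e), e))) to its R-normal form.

e

1. g(g(e, b), g(pair(b, pair(a, b)), pair(pair(pair(b, pair(e, b)), e), e)))  →  g(e, g(pair(b, pair(a, b)), pair(pair(pair(b, pair(e, b)), e), e)))   [R5 at 1]
2. g(e, g(pair(b, pair(a, b)), pair(pair(pair(b, pair(e, b)), e), e)))  →  g(e, b)   [R3 at 2]
3. g(e, b)  →  e   [R5 at ε]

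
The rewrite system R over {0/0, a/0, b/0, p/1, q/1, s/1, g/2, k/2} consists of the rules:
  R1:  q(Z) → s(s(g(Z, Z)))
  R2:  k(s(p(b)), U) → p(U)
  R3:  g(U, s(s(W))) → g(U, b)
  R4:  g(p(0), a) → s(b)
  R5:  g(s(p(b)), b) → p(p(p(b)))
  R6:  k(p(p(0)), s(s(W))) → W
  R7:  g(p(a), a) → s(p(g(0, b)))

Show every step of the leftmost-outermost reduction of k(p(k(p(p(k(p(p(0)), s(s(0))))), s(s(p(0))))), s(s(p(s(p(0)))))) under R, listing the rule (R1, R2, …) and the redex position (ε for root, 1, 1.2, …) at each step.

p(s(p(0)))

1. k(p(k(p(p(k(p(p(0)), s(s(0))))), s(s(p(0))))), s(s(p(s(p(0))))))  →  k(p(k(p(p(0)), s(s(p(0))))), s(s(p(s(p(0))))))   [R6 at 1.1.1.1.1]
2. k(p(k(p(p(0)), s(s(p(0))))), s(s(p(s(p(0))))))  →  k(p(p(0)), s(s(p(s(p(0))))))   [R6 at 1.1]
3. k(p(p(0)), s(s(p(s(p(0))))))  →  p(s(p(0)))   [R6 at ε]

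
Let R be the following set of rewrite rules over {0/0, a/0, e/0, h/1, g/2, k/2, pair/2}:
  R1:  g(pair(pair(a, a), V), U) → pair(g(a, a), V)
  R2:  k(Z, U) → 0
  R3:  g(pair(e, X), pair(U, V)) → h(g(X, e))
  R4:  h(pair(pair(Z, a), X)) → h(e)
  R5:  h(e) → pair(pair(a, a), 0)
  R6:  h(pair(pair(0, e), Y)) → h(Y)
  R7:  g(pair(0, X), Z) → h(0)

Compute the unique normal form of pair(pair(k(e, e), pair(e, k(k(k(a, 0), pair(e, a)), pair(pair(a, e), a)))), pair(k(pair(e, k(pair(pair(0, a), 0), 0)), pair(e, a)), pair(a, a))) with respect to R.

pair(pair(0, pair(e, 0)), pair(0, pair(a, a)))

1. pair(pair(k(e, e), pair(e, k(k(k(a, 0), pair(e, a)), pair(pair(a, e), a)))), pair(k(pair(e, k(pair(pair(0, a), 0), 0)), pair(e, a)), pair(a, a)))  →  pair(pair(0, pair(e, k(k(k(a, 0), pair(e, a)), pair(pair(a, e), a)))), pair(k(pair(e, k(pair(pair(0, a), 0), 0)), pair(e, a)), pair(a, a)))   [R2 at 1.1]
2. pair(pair(0, pair(e, k(k(k(a, 0), pair(e, a)), pair(pair(a, e), a)))), pair(k(pair(e, k(pair(pair(0, a), 0), 0)), pair(e, a)), pair(a, a)))  →  pair(pair(0, pair(e, 0)), pair(k(pair(e, k(pair(pair(0, a), 0), 0)), pair(e, a)), pair(a, a)))   [R2 at 1.2.2]
3. pair(pair(0, pair(e, 0)), pair(k(pair(e, k(pair(pair(0, a), 0), 0)), pair(e, a)), pair(a, a)))  →  pair(pair(0, pair(e, 0)), pair(0, pair(a, a)))   [R2 at 2.1]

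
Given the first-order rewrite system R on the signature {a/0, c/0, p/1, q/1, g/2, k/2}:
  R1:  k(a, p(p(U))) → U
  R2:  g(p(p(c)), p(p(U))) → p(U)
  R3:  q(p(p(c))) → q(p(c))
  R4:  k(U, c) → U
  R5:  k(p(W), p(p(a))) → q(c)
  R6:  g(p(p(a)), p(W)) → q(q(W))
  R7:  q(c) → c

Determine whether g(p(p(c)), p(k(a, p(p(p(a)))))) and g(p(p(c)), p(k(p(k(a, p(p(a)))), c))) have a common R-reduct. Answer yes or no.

yes — NF(t₁) = p(a), NF(t₂) = p(a)

Reduce t₁ = g(p(p(c)), p(k(a, p(p(p(a)))))):
1. g(p(p(c)), p(k(a, p(p(p(a))))))  →  g(p(p(c)), p(p(a)))   [R1 at 2.1]
2. g(p(p(c)), p(p(a)))  →  p(a)   [R2 at ε]

Reduce t₂ = g(p(p(c)), p(k(p(k(a, p(p(a)))), c))):
1. g(p(p(c)), p(k(p(k(a, p(p(a)))), c)))  →  g(p(p(c)), p(p(k(a, p(p(a))))))   [R4 at 2.1]
2. g(p(p(c)), p(p(k(a, p(p(a))))))  →  p(k(a, p(p(a))))   [R2 at ε]
3. p(k(a, p(p(a))))  →  p(a)   [R1 at 1]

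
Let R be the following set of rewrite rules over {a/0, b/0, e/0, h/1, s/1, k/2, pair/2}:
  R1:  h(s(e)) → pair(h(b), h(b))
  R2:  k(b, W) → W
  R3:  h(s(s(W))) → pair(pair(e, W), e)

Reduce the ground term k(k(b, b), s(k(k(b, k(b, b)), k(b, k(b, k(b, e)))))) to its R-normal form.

s(e)

1. k(k(b, b), s(k(k(b, k(b, b)), k(b, k(b, k(b, e))))))  →  k(b, s(k(k(b, k(b, b)), k(b, k(b, k(b, e))))))   [R2 at 1]
2. k(b, s(k(k(b, k(b, b)), k(b, k(b, k(b, e))))))  →  s(k(k(b, k(b, b)), k(b, k(b, k(b, e)))))   [R2 at ε]
3. s(k(k(b, k(b, b)), k(b, k(b, k(b, e)))))  →  s(k(k(b, b), k(b, k(b, k(b, e)))))   [R2 at 1.1]
4. s(k(k(b, b), k(b, k(b, k(b, e)))))  →  s(k(b, k(b, k(b, k(b, e)))))   [R2 at 1.1]
5. s(k(b, k(b, k(b, k(b, e)))))  →  s(k(b, k(b, k(b, e))))   [R2 at 1]
6. s(k(b, k(b, k(b, e))))  →  s(k(b, k(b, e)))   [R2 at 1]
7. s(k(b, k(b, e)))  →  s(k(b, e))   [R2 at 1]
8. s(k(b, e))  →  s(e)   [R2 at 1]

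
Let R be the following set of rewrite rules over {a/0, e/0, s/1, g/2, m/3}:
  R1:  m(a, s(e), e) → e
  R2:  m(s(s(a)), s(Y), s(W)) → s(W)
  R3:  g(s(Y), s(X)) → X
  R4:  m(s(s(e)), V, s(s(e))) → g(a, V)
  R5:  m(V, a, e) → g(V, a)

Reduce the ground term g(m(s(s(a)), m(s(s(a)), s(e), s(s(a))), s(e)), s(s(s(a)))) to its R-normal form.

s(s(a))

1. g(m(s(s(a)), m(s(s(a)), s(e), s(s(a))), s(e)), s(s(s(a))))  →  g(m(s(s(a)), s(s(a)), s(e)), s(s(s(a))))   [R2 at 1.2]
2. g(m(s(s(a)), s(s(a)), s(e)), s(s(s(a))))  →  g(s(e), s(s(s(a))))   [R2 at 1]
3. g(s(e), s(s(s(a))))  →  s(s(a))   [R3 at ε]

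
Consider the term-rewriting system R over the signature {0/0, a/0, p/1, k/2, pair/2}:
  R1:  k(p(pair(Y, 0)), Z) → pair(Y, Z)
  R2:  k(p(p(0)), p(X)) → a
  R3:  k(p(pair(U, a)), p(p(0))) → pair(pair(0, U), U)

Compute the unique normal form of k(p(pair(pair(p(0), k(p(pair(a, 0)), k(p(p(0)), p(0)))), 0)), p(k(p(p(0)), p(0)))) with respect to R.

pair(pair(p(0), pair(a, a)), p(a))

1. k(p(pair(pair(p(0), k(p(pair(a, 0)), k(p(p(0)), p(0)))), 0)), p(k(p(p(0)), p(0))))  →  pair(pair(p(0), k(p(pair(a, 0)), k(p(p(0)), p(0)))), p(k(p(p(0)), p(0))))   [R1 at ε]
2. pair(pair(p(0), k(p(pair(a, 0)), k(p(p(0)), p(0)))), p(k(p(p(0)), p(0))))  →  pair(pair(p(0), pair(a, k(p(p(0)), p(0)))), p(k(p(p(0)), p(0))))   [R1 at 1.2]
3. pair(pair(p(0), pair(a, k(p(p(0)), p(0)))), p(k(p(p(0)), p(0))))  →  pair(pair(p(0), pair(a, a)), p(k(p(p(0)), p(0))))   [R2 at 1.2.2]
4. pair(pair(p(0), pair(a, a)), p(k(p(p(0)), p(0))))  →  pair(pair(p(0), pair(a, a)), p(a))   [R2 at 2.1]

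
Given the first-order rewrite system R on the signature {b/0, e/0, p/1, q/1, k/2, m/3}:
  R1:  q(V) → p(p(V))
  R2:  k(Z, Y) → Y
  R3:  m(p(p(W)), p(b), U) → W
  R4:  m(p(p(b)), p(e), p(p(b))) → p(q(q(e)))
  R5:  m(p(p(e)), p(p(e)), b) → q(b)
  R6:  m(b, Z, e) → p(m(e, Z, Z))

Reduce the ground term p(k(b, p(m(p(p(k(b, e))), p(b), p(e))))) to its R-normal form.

1. p(k(b, p(m(p(p(k(b, e))), p(b), p(e)))))  →  p(p(m(p(p(k(b, e))), p(b), p(e))))   [R2 at 1]
2. p(p(m(p(p(k(b, e))), p(b), p(e))))  →  p(p(k(b, e)))   [R3 at 1.1]
3. p(p(k(b, e)))  →  p(p(e))   [R2 at 1.1]

p(p(e))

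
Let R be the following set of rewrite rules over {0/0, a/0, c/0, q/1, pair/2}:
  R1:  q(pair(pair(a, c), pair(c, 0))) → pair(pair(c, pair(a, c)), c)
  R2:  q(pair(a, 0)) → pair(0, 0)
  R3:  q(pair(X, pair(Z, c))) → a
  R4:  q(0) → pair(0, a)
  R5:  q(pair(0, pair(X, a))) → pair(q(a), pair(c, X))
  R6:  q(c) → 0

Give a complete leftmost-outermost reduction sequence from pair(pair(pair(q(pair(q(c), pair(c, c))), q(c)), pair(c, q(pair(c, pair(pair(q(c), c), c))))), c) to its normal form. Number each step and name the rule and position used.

1. pair(pair(pair(q(pair(q(c), pair(c, c))), q(c)), pair(c, q(pair(c, pair(pair(q(c), c), c))))), c)  →  pair(pair(pair(a, q(c)), pair(c, q(pair(c, pair(pair(q(c), c), c))))), c)   [R3 at 1.1.1]
2. pair(pair(pair(a, q(c)), pair(c, q(pair(c, pair(pair(q(c), c), c))))), c)  →  pair(pair(pair(a, 0), pair(c, q(pair(c, pair(pair(q(c), c), c))))), c)   [R6 at 1.1.2]
3. pair(pair(pair(a, 0), pair(c, q(pair(c, pair(pair(q(c), c), c))))), c)  →  pair(pair(pair(a, 0), pair(c, a)), c)   [R3 at 1.2.2]

pair(pair(pair(a, 0), pair(c, a)), c)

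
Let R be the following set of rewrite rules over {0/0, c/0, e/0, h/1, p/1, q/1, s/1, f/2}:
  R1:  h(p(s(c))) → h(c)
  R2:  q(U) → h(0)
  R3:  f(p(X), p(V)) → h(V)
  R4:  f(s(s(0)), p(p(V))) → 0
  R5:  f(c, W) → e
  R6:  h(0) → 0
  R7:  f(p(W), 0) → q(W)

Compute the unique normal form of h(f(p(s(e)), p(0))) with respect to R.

0

1. h(f(p(s(e)), p(0)))  →  h(h(0))   [R3 at 1]
2. h(h(0))  →  h(0)   [R6 at 1]
3. h(0)  →  0   [R6 at ε]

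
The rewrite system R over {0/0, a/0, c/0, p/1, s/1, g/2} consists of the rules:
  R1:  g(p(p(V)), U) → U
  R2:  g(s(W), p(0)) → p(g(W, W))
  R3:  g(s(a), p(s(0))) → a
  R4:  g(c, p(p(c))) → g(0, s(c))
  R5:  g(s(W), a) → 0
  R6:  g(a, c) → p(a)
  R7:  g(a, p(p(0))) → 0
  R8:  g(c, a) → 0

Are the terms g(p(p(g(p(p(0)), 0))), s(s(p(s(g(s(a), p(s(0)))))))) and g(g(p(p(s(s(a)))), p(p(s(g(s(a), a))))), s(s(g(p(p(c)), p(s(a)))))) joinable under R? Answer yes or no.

Reduce t₁ = g(p(p(g(p(p(0)), 0))), s(s(p(s(g(s(a), p(s(0)))))))):
1. g(p(p(g(p(p(0)), 0))), s(s(p(s(g(s(a), p(s(0))))))))  →  s(s(p(s(g(s(a), p(s(0)))))))   [R1 at ε]
2. s(s(p(s(g(s(a), p(s(0)))))))  →  s(s(p(s(a))))   [R3 at 1.1.1.1]

Reduce t₂ = g(g(p(p(s(s(a)))), p(p(s(g(s(a), a))))), s(s(g(p(p(c)), p(s(a)))))):
1. g(g(p(p(s(s(a)))), p(p(s(g(s(a), a))))), s(s(g(p(p(c)), p(s(a))))))  →  g(p(p(s(g(s(a), a)))), s(s(g(p(p(c)), p(s(a))))))   [R1 at 1]
2. g(p(p(s(g(s(a), a)))), s(s(g(p(p(c)), p(s(a))))))  →  s(s(g(p(p(c)), p(s(a)))))   [R1 at ε]
3. s(s(g(p(p(c)), p(s(a)))))  →  s(s(p(s(a))))   [R1 at 1.1]

yes — NF(t₁) = s(s(p(s(a)))), NF(t₂) = s(s(p(s(a))))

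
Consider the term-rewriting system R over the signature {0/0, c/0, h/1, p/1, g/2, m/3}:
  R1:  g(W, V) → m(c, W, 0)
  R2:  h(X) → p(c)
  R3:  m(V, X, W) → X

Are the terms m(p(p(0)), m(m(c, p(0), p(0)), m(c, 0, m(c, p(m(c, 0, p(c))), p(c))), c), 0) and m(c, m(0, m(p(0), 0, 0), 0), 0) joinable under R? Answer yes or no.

Reduce t₁ = m(p(p(0)), m(m(c, p(0), p(0)), m(c, 0, m(c, p(m(c, 0, p(c))), p(c))), c), 0):
1. m(p(p(0)), m(m(c, p(0), p(0)), m(c, 0, m(c, p(m(c, 0, p(c))), p(c))), c), 0)  →  m(m(c, p(0), p(0)), m(c, 0, m(c, p(m(c, 0, p(c))), p(c))), c)   [R3 at ε]
2. m(m(c, p(0), p(0)), m(c, 0, m(c, p(m(c, 0, p(c))), p(c))), c)  →  m(c, 0, m(c, p(m(c, 0, p(c))), p(c)))   [R3 at ε]
3. m(c, 0, m(c, p(m(c, 0, p(c))), p(c)))  →  0   [R3 at ε]

Reduce t₂ = m(c, m(0, m(p(0), 0, 0), 0), 0):
1. m(c, m(0, m(p(0), 0, 0), 0), 0)  →  m(0, m(p(0), 0, 0), 0)   [R3 at ε]
2. m(0, m(p(0), 0, 0), 0)  →  m(p(0), 0, 0)   [R3 at ε]
3. m(p(0), 0, 0)  →  0   [R3 at ε]

yes — NF(t₁) = 0, NF(t₂) = 0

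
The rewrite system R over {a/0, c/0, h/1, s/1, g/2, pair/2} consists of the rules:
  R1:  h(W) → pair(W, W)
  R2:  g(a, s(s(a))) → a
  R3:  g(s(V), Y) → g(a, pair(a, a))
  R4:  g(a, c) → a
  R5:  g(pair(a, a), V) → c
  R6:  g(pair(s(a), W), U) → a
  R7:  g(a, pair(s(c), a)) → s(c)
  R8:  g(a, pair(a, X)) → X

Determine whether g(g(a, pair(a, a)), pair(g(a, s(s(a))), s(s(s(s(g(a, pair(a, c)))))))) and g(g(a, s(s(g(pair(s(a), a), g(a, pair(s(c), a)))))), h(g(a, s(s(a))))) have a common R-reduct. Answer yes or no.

no — NF(t₁) = s(s(s(s(c)))), NF(t₂) = a

Reduce t₁ = g(g(a, pair(a, a)), pair(g(a, s(s(a))), s(s(s(s(g(a, pair(a, c)))))))):
1. g(g(a, pair(a, a)), pair(g(a, s(s(a))), s(s(s(s(g(a, pair(a, c))))))))  →  g(a, pair(g(a, s(s(a))), s(s(s(s(g(a, pair(a, c))))))))   [R8 at 1]
2. g(a, pair(g(a, s(s(a))), s(s(s(s(g(a, pair(a, c))))))))  →  g(a, pair(a, s(s(s(s(g(a, pair(a, c))))))))   [R2 at 2.1]
3. g(a, pair(a, s(s(s(s(g(a, pair(a, c))))))))  →  s(s(s(s(g(a, pair(a, c))))))   [R8 at ε]
4. s(s(s(s(g(a, pair(a, c))))))  →  s(s(s(s(c))))   [R8 at 1.1.1.1]

Reduce t₂ = g(g(a, s(s(g(pair(s(a), a), g(a, pair(s(c), a)))))), h(g(a, s(s(a))))):
1. g(g(a, s(s(g(pair(s(a), a), g(a, pair(s(c), a)))))), h(g(a, s(s(a)))))  →  g(g(a, s(s(a))), h(g(a, s(s(a)))))   [R6 at 1.2.1.1]
2. g(g(a, s(s(a))), h(g(a, s(s(a)))))  →  g(a, h(g(a, s(s(a)))))   [R2 at 1]
3. g(a, h(g(a, s(s(a)))))  →  g(a, pair(g(a, s(s(a))), g(a, s(s(a)))))   [R1 at 2]
4. g(a, pair(g(a, s(s(a))), g(a, s(s(a)))))  →  g(a, pair(a, g(a, s(s(a)))))   [R2 at 2.1]
5. g(a, pair(a, g(a, s(s(a)))))  →  g(a, s(s(a)))   [R8 at ε]
6. g(a, s(s(a)))  →  a   [R2 at ε]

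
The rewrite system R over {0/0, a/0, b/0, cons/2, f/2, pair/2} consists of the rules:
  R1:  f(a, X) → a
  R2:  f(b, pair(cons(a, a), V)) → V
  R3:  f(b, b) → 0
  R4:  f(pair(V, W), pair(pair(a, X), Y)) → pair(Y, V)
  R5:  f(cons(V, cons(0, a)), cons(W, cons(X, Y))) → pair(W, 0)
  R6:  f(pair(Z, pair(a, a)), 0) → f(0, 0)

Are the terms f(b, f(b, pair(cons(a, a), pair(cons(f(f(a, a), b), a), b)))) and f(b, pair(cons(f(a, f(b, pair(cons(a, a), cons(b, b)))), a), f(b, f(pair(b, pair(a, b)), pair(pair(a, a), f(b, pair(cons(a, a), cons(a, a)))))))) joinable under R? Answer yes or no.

Reduce t₁ = f(b, f(b, pair(cons(a, a), pair(cons(f(f(a, a), b), a), b)))):
1. f(b, f(b, pair(cons(a, a), pair(cons(f(f(a, a), b), a), b))))  →  f(b, pair(cons(f(f(a, a), b), a), b))   [R2 at 2]
2. f(b, pair(cons(f(f(a, a), b), a), b))  →  f(b, pair(cons(f(a, b), a), b))   [R1 at 2.1.1.1]
3. f(b, pair(cons(f(a, b), a), b))  →  f(b, pair(cons(a, a), b))   [R1 at 2.1.1]
4. f(b, pair(cons(a, a), b))  →  b   [R2 at ε]

Reduce t₂ = f(b, pair(cons(f(a, f(b, pair(cons(a, a), cons(b, b)))), a), f(b, f(pair(b, pair(a, b)), pair(pair(a, a), f(b, pair(cons(a, a), cons(a, a)))))))):
1. f(b, pair(cons(f(a, f(b, pair(cons(a, a), cons(b, b)))), a), f(b, f(pair(b, pair(a, b)), pair(pair(a, a), f(b, pair(cons(a, a), cons(a, a))))))))  →  f(b, pair(cons(a, a), f(b, f(pair(b, pair(a, b)), pair(pair(a, a), f(b, pair(cons(a, a), cons(a, a))))))))   [R1 at 2.1.1]
2. f(b, pair(cons(a, a), f(b, f(pair(b, pair(a, b)), pair(pair(a, a), f(b, pair(cons(a, a), cons(a, a))))))))  →  f(b, f(pair(b, pair(a, b)), pair(pair(a, a), f(b, pair(cons(a, a), cons(a, a))))))   [R2 at ε]
3. f(b, f(pair(b, pair(a, b)), pair(pair(a, a), f(b, pair(cons(a, a), cons(a, a))))))  →  f(b, pair(f(b, pair(cons(a, a), cons(a, a))), b))   [R4 at 2]
4. f(b, pair(f(b, pair(cons(a, a), cons(a, a))), b))  →  f(b, pair(cons(a, a), b))   [R2 at 2.1]
5. f(b, pair(cons(a, a), b))  →  b   [R2 at ε]

yes — NF(t₁) = b, NF(t₂) = b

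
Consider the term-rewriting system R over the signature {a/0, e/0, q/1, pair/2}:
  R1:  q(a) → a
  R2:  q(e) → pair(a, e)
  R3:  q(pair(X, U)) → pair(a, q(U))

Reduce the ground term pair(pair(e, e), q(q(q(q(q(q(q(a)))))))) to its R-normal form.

pair(pair(e, e), a)

1. pair(pair(e, e), q(q(q(q(q(q(q(a))))))))  →  pair(pair(e, e), q(q(q(q(q(q(a)))))))   [R1 at 2.1.1.1.1.1.1]
2. pair(pair(e, e), q(q(q(q(q(q(a)))))))  →  pair(pair(e, e), q(q(q(q(q(a))))))   [R1 at 2.1.1.1.1.1]
3. pair(pair(e, e), q(q(q(q(q(a))))))  →  pair(pair(e, e), q(q(q(q(a)))))   [R1 at 2.1.1.1.1]
4. pair(pair(e, e), q(q(q(q(a)))))  →  pair(pair(e, e), q(q(q(a))))   [R1 at 2.1.1.1]
5. pair(pair(e, e), q(q(q(a))))  →  pair(pair(e, e), q(q(a)))   [R1 at 2.1.1]
6. pair(pair(e, e), q(q(a)))  →  pair(pair(e, e), q(a))   [R1 at 2.1]
7. pair(pair(e, e), q(a))  →  pair(pair(e, e), a)   [R1 at 2]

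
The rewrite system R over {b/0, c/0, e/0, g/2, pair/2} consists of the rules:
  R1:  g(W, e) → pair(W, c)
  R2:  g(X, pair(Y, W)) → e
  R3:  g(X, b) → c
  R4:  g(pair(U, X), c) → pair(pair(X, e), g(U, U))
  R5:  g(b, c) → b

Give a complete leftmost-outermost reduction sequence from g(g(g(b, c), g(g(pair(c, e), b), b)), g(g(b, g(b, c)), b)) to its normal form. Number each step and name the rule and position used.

1. g(g(g(b, c), g(g(pair(c, e), b), b)), g(g(b, g(b, c)), b))  →  g(g(b, g(g(pair(c, e), b), b)), g(g(b, g(b, c)), b))   [R5 at 1.1]
2. g(g(b, g(g(pair(c, e), b), b)), g(g(b, g(b, c)), b))  →  g(g(b, c), g(g(b, g(b, c)), b))   [R3 at 1.2]
3. g(g(b, c), g(g(b, g(b, c)), b))  →  g(b, g(g(b, g(b, c)), b))   [R5 at 1]
4. g(b, g(g(b, g(b, c)), b))  →  g(b, c)   [R3 at 2]
5. g(b, c)  →  b   [R5 at ε]

b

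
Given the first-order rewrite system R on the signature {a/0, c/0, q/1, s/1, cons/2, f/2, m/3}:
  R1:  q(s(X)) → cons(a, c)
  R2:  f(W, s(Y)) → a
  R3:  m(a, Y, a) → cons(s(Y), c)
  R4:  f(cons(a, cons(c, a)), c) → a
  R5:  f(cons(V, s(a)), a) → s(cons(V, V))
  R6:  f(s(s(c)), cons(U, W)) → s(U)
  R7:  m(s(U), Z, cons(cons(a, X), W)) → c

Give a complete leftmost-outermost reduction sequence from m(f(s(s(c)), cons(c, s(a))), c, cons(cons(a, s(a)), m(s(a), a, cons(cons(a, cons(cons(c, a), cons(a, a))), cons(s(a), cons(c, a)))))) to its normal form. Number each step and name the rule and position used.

1. m(f(s(s(c)), cons(c, s(a))), c, cons(cons(a, s(a)), m(s(a), a, cons(cons(a, cons(cons(c, a), cons(a, a))), cons(s(a), cons(c, a))))))  →  m(s(c), c, cons(cons(a, s(a)), m(s(a), a, cons(cons(a, cons(cons(c, a), cons(a, a))), cons(s(a), cons(c, a))))))   [R6 at 1]
2. m(s(c), c, cons(cons(a, s(a)), m(s(a), a, cons(cons(a, cons(cons(c, a), cons(a, a))), cons(s(a), cons(c, a))))))  →  c   [R7 at ε]

c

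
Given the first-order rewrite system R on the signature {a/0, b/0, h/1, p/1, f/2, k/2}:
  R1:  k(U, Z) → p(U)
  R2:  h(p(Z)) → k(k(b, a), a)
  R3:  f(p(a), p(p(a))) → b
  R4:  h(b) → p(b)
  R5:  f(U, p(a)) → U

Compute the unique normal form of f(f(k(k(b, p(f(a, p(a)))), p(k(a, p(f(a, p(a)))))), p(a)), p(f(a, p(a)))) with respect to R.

p(p(b))

1. f(f(k(k(b, p(f(a, p(a)))), p(k(a, p(f(a, p(a)))))), p(a)), p(f(a, p(a))))  →  f(k(k(b, p(f(a, p(a)))), p(k(a, p(f(a, p(a)))))), p(f(a, p(a))))   [R5 at 1]
2. f(k(k(b, p(f(a, p(a)))), p(k(a, p(f(a, p(a)))))), p(f(a, p(a))))  →  f(p(k(b, p(f(a, p(a))))), p(f(a, p(a))))   [R1 at 1]
3. f(p(k(b, p(f(a, p(a))))), p(f(a, p(a))))  →  f(p(p(b)), p(f(a, p(a))))   [R1 at 1.1]
4. f(p(p(b)), p(f(a, p(a))))  →  f(p(p(b)), p(a))   [R5 at 2.1]
5. f(p(p(b)), p(a))  →  p(p(b))   [R5 at ε]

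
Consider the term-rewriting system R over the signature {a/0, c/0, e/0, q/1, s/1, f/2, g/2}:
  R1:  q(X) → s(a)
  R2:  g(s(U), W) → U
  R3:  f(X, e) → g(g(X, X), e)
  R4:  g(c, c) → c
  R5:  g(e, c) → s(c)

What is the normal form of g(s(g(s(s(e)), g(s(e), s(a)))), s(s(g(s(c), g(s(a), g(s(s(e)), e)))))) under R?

s(e)

1. g(s(g(s(s(e)), g(s(e), s(a)))), s(s(g(s(c), g(s(a), g(s(s(e)), e))))))  →  g(s(s(e)), g(s(e), s(a)))   [R2 at ε]
2. g(s(s(e)), g(s(e), s(a)))  →  s(e)   [R2 at ε]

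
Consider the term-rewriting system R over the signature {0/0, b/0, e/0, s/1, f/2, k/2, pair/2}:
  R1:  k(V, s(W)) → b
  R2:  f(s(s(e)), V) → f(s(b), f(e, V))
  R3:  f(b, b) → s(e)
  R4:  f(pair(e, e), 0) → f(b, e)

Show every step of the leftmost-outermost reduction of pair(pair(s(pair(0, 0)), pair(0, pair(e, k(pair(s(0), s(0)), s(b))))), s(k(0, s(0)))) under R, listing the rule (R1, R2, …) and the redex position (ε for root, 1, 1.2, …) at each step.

1. pair(pair(s(pair(0, 0)), pair(0, pair(e, k(pair(s(0), s(0)), s(b))))), s(k(0, s(0))))  →  pair(pair(s(pair(0, 0)), pair(0, pair(e, b))), s(k(0, s(0))))   [R1 at 1.2.2.2]
2. pair(pair(s(pair(0, 0)), pair(0, pair(e, b))), s(k(0, s(0))))  →  pair(pair(s(pair(0, 0)), pair(0, pair(e, b))), s(b))   [R1 at 2.1]

pair(pair(s(pair(0, 0)), pair(0, pair(e, b))), s(b))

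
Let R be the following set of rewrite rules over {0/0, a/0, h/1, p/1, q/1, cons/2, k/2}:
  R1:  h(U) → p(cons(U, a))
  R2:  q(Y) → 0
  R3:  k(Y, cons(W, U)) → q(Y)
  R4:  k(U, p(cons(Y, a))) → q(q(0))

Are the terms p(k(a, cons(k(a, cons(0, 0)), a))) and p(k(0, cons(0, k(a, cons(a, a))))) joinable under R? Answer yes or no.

Reduce t₁ = p(k(a, cons(k(a, cons(0, 0)), a))):
1. p(k(a, cons(k(a, cons(0, 0)), a)))  →  p(q(a))   [R3 at 1]
2. p(q(a))  →  p(0)   [R2 at 1]

Reduce t₂ = p(k(0, cons(0, k(a, cons(a, a))))):
1. p(k(0, cons(0, k(a, cons(a, a)))))  →  p(q(0))   [R3 at 1]
2. p(q(0))  →  p(0)   [R2 at 1]

yes — NF(t₁) = p(0), NF(t₂) = p(0)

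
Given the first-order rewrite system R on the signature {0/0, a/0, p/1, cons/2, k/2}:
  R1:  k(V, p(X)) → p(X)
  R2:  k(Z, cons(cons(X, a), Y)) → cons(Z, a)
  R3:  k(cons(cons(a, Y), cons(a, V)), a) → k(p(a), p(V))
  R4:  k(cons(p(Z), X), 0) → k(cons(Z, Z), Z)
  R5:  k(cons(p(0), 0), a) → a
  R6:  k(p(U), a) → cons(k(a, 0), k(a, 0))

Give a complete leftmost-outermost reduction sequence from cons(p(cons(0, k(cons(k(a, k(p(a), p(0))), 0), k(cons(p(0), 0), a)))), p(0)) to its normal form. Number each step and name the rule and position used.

1. cons(p(cons(0, k(cons(k(a, k(p(a), p(0))), 0), k(cons(p(0), 0), a)))), p(0))  →  cons(p(cons(0, k(cons(k(a, p(0)), 0), k(cons(p(0), 0), a)))), p(0))   [R1 at 1.1.2.1.1.2]
2. cons(p(cons(0, k(cons(k(a, p(0)), 0), k(cons(p(0), 0), a)))), p(0))  →  cons(p(cons(0, k(cons(p(0), 0), k(cons(p(0), 0), a)))), p(0))   [R1 at 1.1.2.1.1]
3. cons(p(cons(0, k(cons(p(0), 0), k(cons(p(0), 0), a)))), p(0))  →  cons(p(cons(0, k(cons(p(0), 0), a))), p(0))   [R5 at 1.1.2.2]
4. cons(p(cons(0, k(cons(p(0), 0), a))), p(0))  →  cons(p(cons(0, a)), p(0))   [R5 at 1.1.2]

cons(p(cons(0, a)), p(0))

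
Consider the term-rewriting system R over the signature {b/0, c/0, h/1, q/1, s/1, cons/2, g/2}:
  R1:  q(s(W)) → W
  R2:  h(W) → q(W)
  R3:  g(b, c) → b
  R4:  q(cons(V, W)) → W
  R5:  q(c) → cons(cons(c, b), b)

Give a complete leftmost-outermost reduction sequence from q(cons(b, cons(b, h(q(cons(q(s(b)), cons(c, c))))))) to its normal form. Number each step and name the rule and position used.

cons(b, c)

1. q(cons(b, cons(b, h(q(cons(q(s(b)), cons(c, c)))))))  →  cons(b, h(q(cons(q(s(b)), cons(c, c)))))   [R4 at ε]
2. cons(b, h(q(cons(q(s(b)), cons(c, c)))))  →  cons(b, q(q(cons(q(s(b)), cons(c, c)))))   [R2 at 2]
3. cons(b, q(q(cons(q(s(b)), cons(c, c)))))  →  cons(b, q(cons(c, c)))   [R4 at 2.1]
4. cons(b, q(cons(c, c)))  →  cons(b, c)   [R4 at 2]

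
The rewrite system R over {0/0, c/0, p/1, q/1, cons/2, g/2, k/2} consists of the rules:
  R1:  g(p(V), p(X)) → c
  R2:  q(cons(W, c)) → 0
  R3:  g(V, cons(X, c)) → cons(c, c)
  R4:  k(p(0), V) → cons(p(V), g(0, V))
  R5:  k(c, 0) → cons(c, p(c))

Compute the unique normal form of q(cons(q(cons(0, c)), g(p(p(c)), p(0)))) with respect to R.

0

1. q(cons(q(cons(0, c)), g(p(p(c)), p(0))))  →  q(cons(0, g(p(p(c)), p(0))))   [R2 at 1.1]
2. q(cons(0, g(p(p(c)), p(0))))  →  q(cons(0, c))   [R1 at 1.2]
3. q(cons(0, c))  →  0   [R2 at ε]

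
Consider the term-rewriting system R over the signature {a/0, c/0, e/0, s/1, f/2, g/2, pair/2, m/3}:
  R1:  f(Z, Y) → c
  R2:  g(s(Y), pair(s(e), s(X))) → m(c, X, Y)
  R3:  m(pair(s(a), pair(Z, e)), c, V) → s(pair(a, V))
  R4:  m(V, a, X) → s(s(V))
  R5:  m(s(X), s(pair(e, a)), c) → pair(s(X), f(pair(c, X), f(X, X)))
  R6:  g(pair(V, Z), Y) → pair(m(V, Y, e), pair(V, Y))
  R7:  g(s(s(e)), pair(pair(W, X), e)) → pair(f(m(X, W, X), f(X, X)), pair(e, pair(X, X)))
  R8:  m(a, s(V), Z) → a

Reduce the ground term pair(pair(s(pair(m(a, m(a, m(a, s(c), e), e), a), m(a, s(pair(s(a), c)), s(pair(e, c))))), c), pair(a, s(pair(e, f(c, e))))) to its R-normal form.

pair(pair(s(pair(a, a)), c), pair(a, s(pair(e, c))))

1. pair(pair(s(pair(m(a, m(a, m(a, s(c), e), e), a), m(a, s(pair(s(a), c)), s(pair(e, c))))), c), pair(a, s(pair(e, f(c, e)))))  →  pair(pair(s(pair(m(a, m(a, a, e), a), m(a, s(pair(s(a), c)), s(pair(e, c))))), c), pair(a, s(pair(e, f(c, e)))))   [R8 at 1.1.1.1.2.2]
2. pair(pair(s(pair(m(a, m(a, a, e), a), m(a, s(pair(s(a), c)), s(pair(e, c))))), c), pair(a, s(pair(e, f(c, e)))))  →  pair(pair(s(pair(m(a, s(s(a)), a), m(a, s(pair(s(a), c)), s(pair(e, c))))), c), pair(a, s(pair(e, f(c, e)))))   [R4 at 1.1.1.1.2]
3. pair(pair(s(pair(m(a, s(s(a)), a), m(a, s(pair(s(a), c)), s(pair(e, c))))), c), pair(a, s(pair(e, f(c, e)))))  →  pair(pair(s(pair(a, m(a, s(pair(s(a), c)), s(pair(e, c))))), c), pair(a, s(pair(e, f(c, e)))))   [R8 at 1.1.1.1]
4. pair(pair(s(pair(a, m(a, s(pair(s(a), c)), s(pair(e, c))))), c), pair(a, s(pair(e, f(c, e)))))  →  pair(pair(s(pair(a, a)), c), pair(a, s(pair(e, f(c, e)))))   [R8 at 1.1.1.2]
5. pair(pair(s(pair(a, a)), c), pair(a, s(pair(e, f(c, e)))))  →  pair(pair(s(pair(a, a)), c), pair(a, s(pair(e, c))))   [R1 at 2.2.1.2]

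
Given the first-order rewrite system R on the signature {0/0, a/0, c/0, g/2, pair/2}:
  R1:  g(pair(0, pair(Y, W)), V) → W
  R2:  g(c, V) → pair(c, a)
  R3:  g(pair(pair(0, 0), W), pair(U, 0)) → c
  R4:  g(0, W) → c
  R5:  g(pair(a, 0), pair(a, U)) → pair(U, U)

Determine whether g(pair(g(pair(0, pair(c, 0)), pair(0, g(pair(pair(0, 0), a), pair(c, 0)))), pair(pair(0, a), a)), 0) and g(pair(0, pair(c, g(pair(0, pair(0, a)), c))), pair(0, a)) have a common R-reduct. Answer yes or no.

yes — NF(t₁) = a, NF(t₂) = a

Reduce t₁ = g(pair(g(pair(0, pair(c, 0)), pair(0, g(pair(pair(0, 0), a), pair(c, 0)))), pair(pair(0, a), a)), 0):
1. g(pair(g(pair(0, pair(c, 0)), pair(0, g(pair(pair(0, 0), a), pair(c, 0)))), pair(pair(0, a), a)), 0)  →  g(pair(0, pair(pair(0, a), a)), 0)   [R1 at 1.1]
2. g(pair(0, pair(pair(0, a), a)), 0)  →  a   [R1 at ε]

Reduce t₂ = g(pair(0, pair(c, g(pair(0, pair(0, a)), c))), pair(0, a)):
1. g(pair(0, pair(c, g(pair(0, pair(0, a)), c))), pair(0, a))  →  g(pair(0, pair(0, a)), c)   [R1 at ε]
2. g(pair(0, pair(0, a)), c)  →  a   [R1 at ε]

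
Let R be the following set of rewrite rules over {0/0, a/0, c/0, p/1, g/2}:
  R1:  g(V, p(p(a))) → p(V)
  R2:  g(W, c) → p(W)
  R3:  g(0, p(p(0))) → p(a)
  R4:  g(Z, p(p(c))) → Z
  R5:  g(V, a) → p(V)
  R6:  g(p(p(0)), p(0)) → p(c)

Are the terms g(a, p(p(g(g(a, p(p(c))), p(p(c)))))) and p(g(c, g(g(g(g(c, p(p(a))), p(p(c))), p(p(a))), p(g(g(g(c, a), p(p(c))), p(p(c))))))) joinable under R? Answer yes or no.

no — NF(t₁) = p(a), NF(t₂) = p(c)

Reduce t₁ = g(a, p(p(g(g(a, p(p(c))), p(p(c)))))):
1. g(a, p(p(g(g(a, p(p(c))), p(p(c))))))  →  g(a, p(p(g(a, p(p(c))))))   [R4 at 2.1.1]
2. g(a, p(p(g(a, p(p(c))))))  →  g(a, p(p(a)))   [R4 at 2.1.1]
3. g(a, p(p(a)))  →  p(a)   [R1 at ε]

Reduce t₂ = p(g(c, g(g(g(g(c, p(p(a))), p(p(c))), p(p(a))), p(g(g(g(c, a), p(p(c))), p(p(c))))))):
1. p(g(c, g(g(g(g(c, p(p(a))), p(p(c))), p(p(a))), p(g(g(g(c, a), p(p(c))), p(p(c)))))))  →  p(g(c, g(p(g(g(c, p(p(a))), p(p(c)))), p(g(g(g(c, a), p(p(c))), p(p(c)))))))   [R1 at 1.2.1]
2. p(g(c, g(p(g(g(c, p(p(a))), p(p(c)))), p(g(g(g(c, a), p(p(c))), p(p(c)))))))  →  p(g(c, g(p(g(c, p(p(a)))), p(g(g(g(c, a), p(p(c))), p(p(c)))))))   [R4 at 1.2.1.1]
3. p(g(c, g(p(g(c, p(p(a)))), p(g(g(g(c, a), p(p(c))), p(p(c)))))))  →  p(g(c, g(p(p(c)), p(g(g(g(c, a), p(p(c))), p(p(c)))))))   [R1 at 1.2.1.1]
4. p(g(c, g(p(p(c)), p(g(g(g(c, a), p(p(c))), p(p(c)))))))  →  p(g(c, g(p(p(c)), p(g(g(c, a), p(p(c)))))))   [R4 at 1.2.2.1]
5. p(g(c, g(p(p(c)), p(g(g(c, a), p(p(c)))))))  →  p(g(c, g(p(p(c)), p(g(c, a)))))   [R4 at 1.2.2.1]
6. p(g(c, g(p(p(c)), p(g(c, a)))))  →  p(g(c, g(p(p(c)), p(p(c)))))   [R5 at 1.2.2.1]
7. p(g(c, g(p(p(c)), p(p(c)))))  →  p(g(c, p(p(c))))   [R4 at 1.2]
8. p(g(c, p(p(c))))  →  p(c)   [R4 at 1]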